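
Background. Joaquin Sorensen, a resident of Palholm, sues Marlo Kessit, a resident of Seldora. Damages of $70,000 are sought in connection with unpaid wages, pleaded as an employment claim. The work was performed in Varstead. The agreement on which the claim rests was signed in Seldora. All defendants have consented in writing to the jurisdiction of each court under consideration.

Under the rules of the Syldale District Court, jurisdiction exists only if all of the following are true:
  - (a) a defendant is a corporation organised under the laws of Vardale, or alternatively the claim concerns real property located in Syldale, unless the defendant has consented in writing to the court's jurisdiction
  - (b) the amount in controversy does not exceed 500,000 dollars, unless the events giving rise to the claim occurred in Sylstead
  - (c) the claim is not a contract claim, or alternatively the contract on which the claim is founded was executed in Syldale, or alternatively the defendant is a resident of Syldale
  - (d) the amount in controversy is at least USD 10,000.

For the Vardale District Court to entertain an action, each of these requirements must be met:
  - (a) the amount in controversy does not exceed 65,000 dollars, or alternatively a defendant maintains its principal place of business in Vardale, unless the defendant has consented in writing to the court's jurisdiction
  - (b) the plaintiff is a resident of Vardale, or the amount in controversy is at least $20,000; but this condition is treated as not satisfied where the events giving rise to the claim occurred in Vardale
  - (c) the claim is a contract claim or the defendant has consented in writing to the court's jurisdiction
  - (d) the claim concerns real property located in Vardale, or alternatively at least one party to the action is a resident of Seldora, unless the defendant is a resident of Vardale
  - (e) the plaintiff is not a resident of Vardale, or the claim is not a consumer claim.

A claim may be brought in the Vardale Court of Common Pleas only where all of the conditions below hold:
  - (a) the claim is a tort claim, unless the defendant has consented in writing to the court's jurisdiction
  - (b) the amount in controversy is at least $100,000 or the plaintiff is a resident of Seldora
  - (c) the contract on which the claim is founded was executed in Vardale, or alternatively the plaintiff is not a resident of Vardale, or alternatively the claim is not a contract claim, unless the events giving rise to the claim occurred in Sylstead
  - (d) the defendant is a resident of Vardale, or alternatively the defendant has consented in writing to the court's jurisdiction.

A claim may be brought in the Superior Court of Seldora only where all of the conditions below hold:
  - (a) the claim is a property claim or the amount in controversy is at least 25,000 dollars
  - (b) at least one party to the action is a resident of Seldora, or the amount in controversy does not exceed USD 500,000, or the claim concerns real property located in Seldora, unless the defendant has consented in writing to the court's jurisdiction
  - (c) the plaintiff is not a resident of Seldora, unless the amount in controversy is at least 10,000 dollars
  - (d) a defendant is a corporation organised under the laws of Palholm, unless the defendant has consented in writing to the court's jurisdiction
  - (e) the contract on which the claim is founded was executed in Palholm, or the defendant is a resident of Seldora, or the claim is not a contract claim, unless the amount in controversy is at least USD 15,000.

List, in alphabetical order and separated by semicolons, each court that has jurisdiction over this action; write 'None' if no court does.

the Superior Court of Seldora; the Syldale District Court; the Vardale District Court

The Syldale District Court:
  (a) No defendant is a corporation; the claim does not concern real property — none of the alternatives is met. The proviso rescues it, though: every defendant has filed written consent. Met.
  (b) The amount in controversy is $70,000, within the $500,000 ceiling. Condition met.
  (c) The claim is an employment claim, not a contract claim, so this disjunct is met. Met.
  (d) The amount in controversy is 70,000 dollars, which meets the USD 10,000 floor. Met.
  → All conditions met; jurisdiction exists.
The Vardale District Court:
  (a) The amount in controversy is USD 70,000, above the 65,000 dollars ceiling; no defendant is a corporation — every alternative fails. However, every defendant has filed written consent, so the 'unless' proviso supplies this condition. Condition met.
  (b) The amount in controversy is USD 70,000, which meets the USD 20,000 floor, so this disjunct is met. The carve-out does not apply: the operative events occurred in Varstead, not Vardale. Satisfied.
  (c) Every defendant has filed written consent, so one alternative holds. Met.
  (d) Marlo Kessit resides in Seldora, which satisfies one of the alternatives. Condition met.
  (e) The plaintiff resides in Palholm, which is not Vardale — that alternative is enough. Satisfied.
  → Jurisdiction lies.
The Vardale Court of Common Pleas:
  (a) The claim is an employment claim, not a tort claim. However, every defendant has filed written consent, so the 'unless' proviso supplies this condition. Satisfied.
  (b) The amount in controversy is $70,000, below the 100,000 dollars floor; the plaintiff resides in Palholm, not Seldora — every alternative fails. Condition not met.
  (c) The plaintiff resides in Palholm, which is not Vardale, which satisfies one of the alternatives. Met.
  (d) Every defendant has filed written consent, so one alternative holds. Satisfied.
  → The court lacks jurisdiction.
The Superior Court of Seldora:
  (a) The amount in controversy is $70,000, which meets the $25,000 floor, which satisfies one of the alternatives. Satisfied.
  (b) Marlo Kessit resides in Seldora, so this disjunct is met. Met.
  (c) The plaintiff resides in Palholm, which is not Seldora. Satisfied.
  (d) No defendant is a corporation. The proviso rescues it, though: every defendant has filed written consent. Satisfied.
  (e) The defendant resides in Seldora, so this disjunct is met. Met.
  → Every requirement is satisfied — jurisdiction.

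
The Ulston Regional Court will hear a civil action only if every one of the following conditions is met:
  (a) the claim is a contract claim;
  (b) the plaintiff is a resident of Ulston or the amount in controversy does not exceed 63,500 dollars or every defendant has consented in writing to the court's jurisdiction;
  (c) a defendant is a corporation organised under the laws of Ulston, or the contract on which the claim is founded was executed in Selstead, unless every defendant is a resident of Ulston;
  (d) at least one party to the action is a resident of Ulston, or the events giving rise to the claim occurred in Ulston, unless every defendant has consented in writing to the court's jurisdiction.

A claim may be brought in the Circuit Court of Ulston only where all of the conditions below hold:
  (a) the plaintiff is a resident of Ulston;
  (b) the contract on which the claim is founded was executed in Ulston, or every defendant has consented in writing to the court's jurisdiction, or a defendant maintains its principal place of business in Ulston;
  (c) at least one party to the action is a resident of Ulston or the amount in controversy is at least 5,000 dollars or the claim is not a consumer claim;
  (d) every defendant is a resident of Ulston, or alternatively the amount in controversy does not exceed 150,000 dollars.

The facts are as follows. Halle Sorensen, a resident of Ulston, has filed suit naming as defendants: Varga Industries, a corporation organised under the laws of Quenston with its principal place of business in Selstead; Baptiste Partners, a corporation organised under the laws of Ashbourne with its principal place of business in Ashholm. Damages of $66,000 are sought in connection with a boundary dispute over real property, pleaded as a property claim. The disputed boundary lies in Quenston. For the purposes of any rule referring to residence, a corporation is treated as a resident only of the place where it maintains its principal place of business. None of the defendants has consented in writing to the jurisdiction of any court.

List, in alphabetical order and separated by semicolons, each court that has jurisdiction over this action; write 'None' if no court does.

The Ulston Regional Court:
  (a) The claim is a property claim, not a contract claim. Not met.
  (b) The plaintiff resides in Ulston, so this disjunct is met. Met.
  (c) The corporate defendant(s) are organised in Ashbourne, Quenston, not Ulston; no contract (and hence no place of execution) is alleged — no alternative holds. Nor does the 'unless' clause help: the defendants reside as follows — Varga Industries in Selstead, Baptiste Partners in Ashholm — not all in Ulston. Fails.
  (d) Halle Sorensen resides in Ulston, so this disjunct is met. Satisfied.
  → At least one condition fails; no jurisdiction.
The Circuit Court of Ulston:
  (a) The plaintiff resides in Ulston. Met.
  (b) No contract (and hence no place of execution) is alleged; no such written consent has been filed; the corporate defendant(s) have their principal place of business in Ashholm, Selstead, not Ulston — every alternative fails. Not met.
  (c) Halle Sorensen resides in Ulston — that alternative is enough. Condition met.
  (d) The amount in controversy is $66,000, within the USD 150,000 ceiling — that alternative is enough. Condition met.
  → At least one condition fails; no jurisdiction.

None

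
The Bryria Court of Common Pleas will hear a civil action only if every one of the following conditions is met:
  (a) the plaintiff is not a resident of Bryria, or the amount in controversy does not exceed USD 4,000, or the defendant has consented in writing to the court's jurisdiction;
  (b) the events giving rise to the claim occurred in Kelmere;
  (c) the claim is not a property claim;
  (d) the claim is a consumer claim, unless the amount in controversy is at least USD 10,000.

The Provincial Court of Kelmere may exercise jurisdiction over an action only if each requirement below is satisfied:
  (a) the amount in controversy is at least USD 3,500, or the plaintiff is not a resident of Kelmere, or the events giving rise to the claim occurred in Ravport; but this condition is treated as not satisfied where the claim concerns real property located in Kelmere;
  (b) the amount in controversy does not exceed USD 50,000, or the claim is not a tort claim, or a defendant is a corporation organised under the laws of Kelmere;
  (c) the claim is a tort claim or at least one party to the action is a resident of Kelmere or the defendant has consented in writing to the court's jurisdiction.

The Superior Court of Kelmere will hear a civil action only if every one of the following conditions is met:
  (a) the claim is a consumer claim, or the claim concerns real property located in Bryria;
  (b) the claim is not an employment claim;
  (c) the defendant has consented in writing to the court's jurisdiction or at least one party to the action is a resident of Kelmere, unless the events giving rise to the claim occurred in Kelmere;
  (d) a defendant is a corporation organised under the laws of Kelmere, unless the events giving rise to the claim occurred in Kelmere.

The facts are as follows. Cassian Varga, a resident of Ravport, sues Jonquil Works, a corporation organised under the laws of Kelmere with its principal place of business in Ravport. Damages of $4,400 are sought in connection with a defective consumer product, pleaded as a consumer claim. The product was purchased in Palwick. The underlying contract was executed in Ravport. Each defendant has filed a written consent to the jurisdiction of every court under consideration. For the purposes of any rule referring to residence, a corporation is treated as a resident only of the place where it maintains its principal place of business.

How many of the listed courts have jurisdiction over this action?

2

The Bryria Court of Common Pleas:
  (a) The plaintiff resides in Ravport, which is not Bryria, so this disjunct is met. Met.
  (b) The operative events occurred in Palwick, not Kelmere. Not satisfied.
  (c) The claim is a consumer claim, not a property claim. Condition met.
  (d) The claim is a consumer claim. Satisfied.
  → At least one condition fails; no jurisdiction.
The Provincial Court of Kelmere:
  (a) The amount in controversy is USD 4,400, which meets the $3,500 floor, which satisfies one of the alternatives. The carve-out does not apply: the claim does not concern real property. Met.
  (b) The amount in controversy is 4,400 dollars, within the $50,000 ceiling — that alternative is enough. Condition met.
  (c) Every defendant has filed written consent, so this disjunct is met. Met.
  → All conditions met; jurisdiction exists.
The Superior Court of Kelmere:
  (a) The claim is a consumer claim, so one alternative holds. Satisfied.
  (b) The claim is a consumer claim, not an employment claim. Condition met.
  (c) Every defendant has filed written consent — that alternative is enough. Condition met.
  (d) Jonquil Works is organised under the laws of Kelmere. Met.
  → All conditions met; jurisdiction exists.
Courts with jurisdiction: the Provincial Court of Kelmere, the Superior Court of Kelmere — 2 in total.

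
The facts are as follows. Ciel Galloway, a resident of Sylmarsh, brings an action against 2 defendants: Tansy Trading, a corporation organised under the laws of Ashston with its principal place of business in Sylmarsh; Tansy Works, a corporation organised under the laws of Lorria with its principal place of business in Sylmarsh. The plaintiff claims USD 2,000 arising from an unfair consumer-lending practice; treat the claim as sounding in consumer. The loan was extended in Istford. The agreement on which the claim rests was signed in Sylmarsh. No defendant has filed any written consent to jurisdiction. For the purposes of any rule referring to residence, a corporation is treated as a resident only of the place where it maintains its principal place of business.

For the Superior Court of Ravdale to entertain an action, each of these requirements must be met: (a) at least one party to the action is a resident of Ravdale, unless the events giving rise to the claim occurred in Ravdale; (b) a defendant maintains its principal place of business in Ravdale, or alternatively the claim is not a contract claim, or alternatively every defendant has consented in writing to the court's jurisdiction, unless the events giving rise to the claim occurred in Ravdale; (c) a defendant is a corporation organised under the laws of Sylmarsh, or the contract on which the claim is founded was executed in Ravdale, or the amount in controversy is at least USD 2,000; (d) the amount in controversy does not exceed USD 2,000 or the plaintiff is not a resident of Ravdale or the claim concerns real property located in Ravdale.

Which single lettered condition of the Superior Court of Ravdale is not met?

The Superior Court of Ravdale:
  (a) No party resides in Ravdale. The proviso offers no rescue either, since the operative events occurred in Istford, not Ravdale. Not satisfied.
  (b) The claim is a consumer claim, not a contract claim, so this disjunct is met. Met.
  (c) The amount in controversy is USD 2,000, which meets the 2,000 dollars floor, which satisfies one of the alternatives. Met.
  (d) The amount in controversy is USD 2,000, within the 2,000 dollars ceiling, so one alternative holds. Condition met.
Only condition (a) fails.

(a)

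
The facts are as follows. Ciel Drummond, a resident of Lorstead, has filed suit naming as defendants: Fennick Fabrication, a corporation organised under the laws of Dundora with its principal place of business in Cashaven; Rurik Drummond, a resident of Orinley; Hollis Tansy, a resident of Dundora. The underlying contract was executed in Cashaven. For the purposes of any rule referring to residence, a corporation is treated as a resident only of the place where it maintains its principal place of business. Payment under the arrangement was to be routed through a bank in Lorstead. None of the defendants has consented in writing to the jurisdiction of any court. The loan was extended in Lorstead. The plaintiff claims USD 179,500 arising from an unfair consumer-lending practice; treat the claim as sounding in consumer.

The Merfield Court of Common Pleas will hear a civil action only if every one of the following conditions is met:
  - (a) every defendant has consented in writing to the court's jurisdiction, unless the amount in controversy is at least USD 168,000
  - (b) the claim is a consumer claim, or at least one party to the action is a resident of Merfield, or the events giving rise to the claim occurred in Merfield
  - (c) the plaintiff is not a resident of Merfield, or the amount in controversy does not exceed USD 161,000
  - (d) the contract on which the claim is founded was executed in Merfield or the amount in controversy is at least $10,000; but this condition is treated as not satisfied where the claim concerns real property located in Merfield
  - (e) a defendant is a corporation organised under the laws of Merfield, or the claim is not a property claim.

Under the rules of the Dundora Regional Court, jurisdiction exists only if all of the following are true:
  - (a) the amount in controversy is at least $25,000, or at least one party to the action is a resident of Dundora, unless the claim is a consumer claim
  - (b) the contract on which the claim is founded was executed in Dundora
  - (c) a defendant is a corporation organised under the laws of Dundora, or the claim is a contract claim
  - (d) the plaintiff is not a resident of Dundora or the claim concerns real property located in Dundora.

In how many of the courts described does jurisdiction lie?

The Merfield Court of Common Pleas:
  (a) No such written consent has been filed. However, the amount in controversy is 179,500 dollars, which meets the 168,000 dollars floor, so the 'unless' proviso supplies this condition. Met.
  (b) The claim is a consumer claim, which satisfies one of the alternatives. Satisfied.
  (c) The plaintiff resides in Lorstead, which is not Merfield, which satisfies one of the alternatives. Condition met.
  (d) The amount in controversy is 179,500 dollars, which meets the $10,000 floor, so one alternative holds. The carve-out does not apply: the claim does not concern real property. Met.
  (e) The claim is a consumer claim, not a property claim, so this disjunct is met. Satisfied.
  → All conditions met; jurisdiction exists.
The Dundora Regional Court:
  (a) The amount in controversy is USD 179,500, which meets the $25,000 floor, so this disjunct is met. Condition met.
  (b) The contract was executed in Cashaven, not Dundora. Not satisfied.
  (c) Fennick Fabrication is organised under the laws of Dundora, so this disjunct is met. Condition met.
  (d) The plaintiff resides in Lorstead, which is not Dundora, so this disjunct is met. Satisfied.
  → No jurisdiction.
Courts with jurisdiction: the Merfield Court of Common Pleas — 1 in total.

1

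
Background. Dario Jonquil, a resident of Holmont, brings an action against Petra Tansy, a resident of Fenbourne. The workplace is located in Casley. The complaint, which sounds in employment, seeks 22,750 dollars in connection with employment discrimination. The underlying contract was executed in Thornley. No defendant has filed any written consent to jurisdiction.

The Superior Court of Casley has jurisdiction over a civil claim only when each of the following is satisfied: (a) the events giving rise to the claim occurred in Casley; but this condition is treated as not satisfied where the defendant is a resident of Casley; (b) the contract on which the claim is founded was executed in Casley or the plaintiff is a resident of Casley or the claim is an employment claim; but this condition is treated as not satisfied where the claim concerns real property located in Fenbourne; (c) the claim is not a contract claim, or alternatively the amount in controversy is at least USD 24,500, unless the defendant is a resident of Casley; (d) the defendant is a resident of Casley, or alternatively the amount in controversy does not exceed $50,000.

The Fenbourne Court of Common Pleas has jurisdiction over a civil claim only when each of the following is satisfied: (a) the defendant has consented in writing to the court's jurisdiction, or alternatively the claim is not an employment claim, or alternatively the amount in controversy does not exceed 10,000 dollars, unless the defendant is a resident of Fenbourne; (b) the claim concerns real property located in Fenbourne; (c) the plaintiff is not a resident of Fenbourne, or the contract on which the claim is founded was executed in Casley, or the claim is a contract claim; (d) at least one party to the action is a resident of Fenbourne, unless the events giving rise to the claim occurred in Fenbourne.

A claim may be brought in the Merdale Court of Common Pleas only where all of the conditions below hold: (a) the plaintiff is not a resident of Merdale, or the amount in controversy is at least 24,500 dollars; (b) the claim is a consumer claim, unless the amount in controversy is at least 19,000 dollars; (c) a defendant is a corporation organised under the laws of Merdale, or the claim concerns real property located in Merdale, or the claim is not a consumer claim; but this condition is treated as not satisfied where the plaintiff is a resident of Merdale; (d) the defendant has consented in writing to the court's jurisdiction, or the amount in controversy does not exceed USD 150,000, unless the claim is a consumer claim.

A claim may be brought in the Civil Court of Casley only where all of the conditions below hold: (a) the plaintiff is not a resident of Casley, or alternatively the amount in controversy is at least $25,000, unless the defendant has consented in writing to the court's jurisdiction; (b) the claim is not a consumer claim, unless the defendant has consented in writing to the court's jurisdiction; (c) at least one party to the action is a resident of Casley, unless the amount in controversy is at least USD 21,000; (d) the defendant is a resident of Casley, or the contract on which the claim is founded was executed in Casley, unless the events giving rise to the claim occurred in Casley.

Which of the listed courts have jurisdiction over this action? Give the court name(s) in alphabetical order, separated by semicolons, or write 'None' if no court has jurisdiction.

the Civil Court of Casley; the Merdale Court of Common Pleas; the Superior Court of Casley

The Superior Court of Casley:
  (a) The operative events occurred in Casley. The exception is not triggered, since the defendant resides in Fenbourne, not Casley. Condition met.
  (b) The claim is an employment claim — that alternative is enough. The exception is not triggered, since the claim does not concern real property. Condition met.
  (c) The claim is an employment claim, not a contract claim — that alternative is enough. Condition met.
  (d) The amount in controversy is 22,750 dollars, within the 50,000 dollars ceiling — that alternative is enough. Met.
  → Jurisdiction lies.
The Fenbourne Court of Common Pleas:
  (a) No such written consent has been filed; the claim is an employment claim; the amount in controversy is USD 22,750, above the 10,000 dollars ceiling — every alternative fails. The proviso rescues it, though: the defendant resides in Fenbourne. Condition met.
  (b) The claim does not concern real property. Condition not met.
  (c) The plaintiff resides in Holmont, which is not Fenbourne, which satisfies one of the alternatives. Met.
  (d) Petra Tansy resides in Fenbourne. Met.
  → Not every requirement is met — no jurisdiction.
The Merdale Court of Common Pleas:
  (a) The plaintiff resides in Holmont, which is not Merdale, so one alternative holds. Condition met.
  (b) The claim is an employment claim, not a consumer claim. The proviso rescues it, though: the amount in controversy is $22,750, which meets the 19,000 dollars floor. Condition met.
  (c) The claim is an employment claim, not a consumer claim, which satisfies one of the alternatives. And the carve-out is inapplicable — the plaintiff resides in Holmont, not Merdale. Satisfied.
  (d) The amount in controversy is USD 22,750, within the USD 150,000 ceiling, so this disjunct is met. Satisfied.
  → Jurisdiction lies.
The Civil Court of Casley:
  (a) The plaintiff resides in Holmont, which is not Casley — that alternative is enough. Satisfied.
  (b) The claim is an employment claim, not a consumer claim. Satisfied.
  (c) No party resides in Casley. However, the amount in controversy is $22,750, which meets the 21,000 dollars floor, so the 'unless' proviso supplies this condition. Condition met.
  (d) The defendant resides in Fenbourne, not Casley; the contract was executed in Thornley, not Casley — none of the alternatives is met. But the operative events occurred in Casley, and the 'unless' clause therefore excuses the requirement. Condition met.
  → Jurisdiction lies.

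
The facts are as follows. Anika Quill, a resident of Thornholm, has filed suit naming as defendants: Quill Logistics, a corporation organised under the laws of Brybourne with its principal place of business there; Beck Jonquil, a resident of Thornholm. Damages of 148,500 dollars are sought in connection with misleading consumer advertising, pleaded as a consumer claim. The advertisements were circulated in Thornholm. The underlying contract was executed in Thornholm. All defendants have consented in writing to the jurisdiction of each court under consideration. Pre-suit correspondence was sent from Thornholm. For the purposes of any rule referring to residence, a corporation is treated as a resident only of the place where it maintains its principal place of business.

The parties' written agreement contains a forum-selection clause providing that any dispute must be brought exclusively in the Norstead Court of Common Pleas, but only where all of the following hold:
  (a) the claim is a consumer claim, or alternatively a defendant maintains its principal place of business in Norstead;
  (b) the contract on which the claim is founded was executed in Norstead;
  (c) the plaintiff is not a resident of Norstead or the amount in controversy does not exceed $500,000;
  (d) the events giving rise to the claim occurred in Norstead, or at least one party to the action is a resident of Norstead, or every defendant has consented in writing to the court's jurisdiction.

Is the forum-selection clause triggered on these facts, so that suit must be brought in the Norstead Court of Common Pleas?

The Norstead Court of Common Pleas:
  (a) The claim is a consumer claim, so this disjunct is met. Satisfied.
  (b) The contract was executed in Thornholm, not Norstead. Condition not met.
  (c) The plaintiff resides in Thornholm, which is not Norstead, so one alternative holds. Met.
  (d) Every defendant has filed written consent, which satisfies one of the alternatives. Condition met.
  → Forum clause is not triggered.

No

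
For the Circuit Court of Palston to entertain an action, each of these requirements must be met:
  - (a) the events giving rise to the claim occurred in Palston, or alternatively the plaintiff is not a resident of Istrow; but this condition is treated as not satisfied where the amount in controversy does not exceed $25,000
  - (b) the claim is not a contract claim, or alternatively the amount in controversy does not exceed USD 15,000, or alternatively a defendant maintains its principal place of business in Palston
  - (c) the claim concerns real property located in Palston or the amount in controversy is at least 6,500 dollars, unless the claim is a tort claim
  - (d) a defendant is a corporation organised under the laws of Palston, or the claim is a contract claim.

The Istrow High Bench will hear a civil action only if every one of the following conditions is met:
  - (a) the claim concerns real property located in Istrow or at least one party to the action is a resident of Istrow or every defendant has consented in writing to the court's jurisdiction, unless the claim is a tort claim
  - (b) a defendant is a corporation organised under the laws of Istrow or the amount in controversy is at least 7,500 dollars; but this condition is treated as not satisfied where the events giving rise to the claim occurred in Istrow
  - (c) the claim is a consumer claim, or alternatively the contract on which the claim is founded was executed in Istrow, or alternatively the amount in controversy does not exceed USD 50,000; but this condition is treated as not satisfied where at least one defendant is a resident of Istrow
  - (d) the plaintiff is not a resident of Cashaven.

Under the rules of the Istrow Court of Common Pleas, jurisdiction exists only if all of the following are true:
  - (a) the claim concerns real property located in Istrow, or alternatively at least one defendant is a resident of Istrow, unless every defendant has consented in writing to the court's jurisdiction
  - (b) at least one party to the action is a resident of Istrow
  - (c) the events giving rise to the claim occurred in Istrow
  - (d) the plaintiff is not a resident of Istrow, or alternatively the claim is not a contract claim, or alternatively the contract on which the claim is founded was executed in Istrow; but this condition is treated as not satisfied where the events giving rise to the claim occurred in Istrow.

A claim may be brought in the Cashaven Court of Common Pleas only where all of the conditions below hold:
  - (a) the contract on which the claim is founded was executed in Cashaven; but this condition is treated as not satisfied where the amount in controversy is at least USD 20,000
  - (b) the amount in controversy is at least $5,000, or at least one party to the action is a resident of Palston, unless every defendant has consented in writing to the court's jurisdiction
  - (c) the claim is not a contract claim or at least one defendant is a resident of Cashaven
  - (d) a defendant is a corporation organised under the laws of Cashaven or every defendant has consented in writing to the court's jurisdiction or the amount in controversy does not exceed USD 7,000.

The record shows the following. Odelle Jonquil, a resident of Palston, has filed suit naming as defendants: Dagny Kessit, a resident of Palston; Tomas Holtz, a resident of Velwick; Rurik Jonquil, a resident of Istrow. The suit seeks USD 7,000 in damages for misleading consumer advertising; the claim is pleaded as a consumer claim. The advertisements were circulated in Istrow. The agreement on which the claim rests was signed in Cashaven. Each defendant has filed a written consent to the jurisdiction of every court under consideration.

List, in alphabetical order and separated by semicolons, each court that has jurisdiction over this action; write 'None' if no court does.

the Cashaven Court of Common Pleas

The Circuit Court of Palston:
  (a) The plaintiff resides in Palston, which is not Istrow, which satisfies one of the alternatives. But the amount in controversy is USD 7,000, within the USD 25,000 ceiling, triggering the carve-out and defeating this condition. Not met.
  (b) The claim is a consumer claim, not a contract claim — that alternative is enough. Condition met.
  (c) The amount in controversy is 7,000 dollars, which meets the USD 6,500 floor, which satisfies one of the alternatives. Met.
  (d) No defendant is a corporation; the claim is a consumer claim, not a contract claim — no alternative holds. Not satisfied.
  → No jurisdiction.
The Istrow High Bench:
  (a) Rurik Jonquil resides in Istrow, so one alternative holds. Satisfied.
  (b) No defendant is a corporation; the amount in controversy is 7,000 dollars, below the 7,500 dollars floor — no alternative holds. Condition not met.
  (c) The claim is a consumer claim, so one alternative holds. But the carve-out bites: Rurik Jonquil resides in Istrow. Not satisfied.
  (d) The plaintiff resides in Palston, which is not Cashaven. Condition met.
  → Not every requirement is met — no jurisdiction.
The Istrow Court of Common Pleas:
  (a) Rurik Jonquil resides in Istrow, so one alternative holds. Condition met.
  (b) Rurik Jonquil resides in Istrow. Condition met.
  (c) The operative events occurred in Istrow. Condition met.
  (d) The plaintiff resides in Palston, which is not Istrow, so this disjunct is met. But the carve-out bites: the operative events occurred in Istrow. Condition not met.
  → Not every requirement is met — no jurisdiction.
The Cashaven Court of Common Pleas:
  (a) The contract was executed in Cashaven. The carve-out does not apply: the amount in controversy is USD 7,000, below the 20,000 dollars floor. Satisfied.
  (b) The amount in controversy is USD 7,000, which meets the USD 5,000 floor — that alternative is enough. Condition met.
  (c) The claim is a consumer claim, not a contract claim, so this disjunct is met. Satisfied.
  (d) Every defendant has filed written consent, so this disjunct is met. Condition met.
  → Every requirement is satisfied — jurisdiction.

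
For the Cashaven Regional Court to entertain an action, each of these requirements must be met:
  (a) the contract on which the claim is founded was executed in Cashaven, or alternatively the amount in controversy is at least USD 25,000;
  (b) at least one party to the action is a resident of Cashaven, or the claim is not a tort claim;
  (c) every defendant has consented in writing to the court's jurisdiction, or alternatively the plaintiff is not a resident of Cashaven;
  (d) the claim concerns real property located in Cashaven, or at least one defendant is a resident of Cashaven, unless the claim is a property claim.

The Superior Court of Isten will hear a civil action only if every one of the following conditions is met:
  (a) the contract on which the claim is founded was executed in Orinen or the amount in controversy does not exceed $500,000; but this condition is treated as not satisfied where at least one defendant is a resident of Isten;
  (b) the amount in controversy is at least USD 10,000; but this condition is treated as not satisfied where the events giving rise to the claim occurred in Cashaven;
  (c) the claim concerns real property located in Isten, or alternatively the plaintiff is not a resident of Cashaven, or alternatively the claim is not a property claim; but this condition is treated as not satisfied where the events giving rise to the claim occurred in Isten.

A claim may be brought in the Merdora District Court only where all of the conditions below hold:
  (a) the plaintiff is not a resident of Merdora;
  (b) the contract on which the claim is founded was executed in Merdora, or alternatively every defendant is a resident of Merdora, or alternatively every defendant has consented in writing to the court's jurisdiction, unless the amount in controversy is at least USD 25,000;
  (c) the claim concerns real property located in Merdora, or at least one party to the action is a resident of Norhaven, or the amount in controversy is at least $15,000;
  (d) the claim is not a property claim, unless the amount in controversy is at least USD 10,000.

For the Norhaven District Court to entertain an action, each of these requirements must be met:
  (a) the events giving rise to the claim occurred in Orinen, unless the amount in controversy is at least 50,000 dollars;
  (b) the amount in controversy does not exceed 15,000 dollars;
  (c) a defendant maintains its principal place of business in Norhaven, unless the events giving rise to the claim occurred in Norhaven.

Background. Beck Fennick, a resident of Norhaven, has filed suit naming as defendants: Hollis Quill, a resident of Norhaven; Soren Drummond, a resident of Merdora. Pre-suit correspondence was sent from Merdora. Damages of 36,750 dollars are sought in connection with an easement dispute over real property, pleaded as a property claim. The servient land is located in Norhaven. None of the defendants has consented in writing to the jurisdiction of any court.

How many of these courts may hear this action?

The Cashaven Regional Court:
  (a) The amount in controversy is 36,750 dollars, which meets the 25,000 dollars floor, so one alternative holds. Satisfied.
  (b) The claim is a property claim, not a tort claim, so this disjunct is met. Met.
  (c) The plaintiff resides in Norhaven, which is not Cashaven, so this disjunct is met. Satisfied.
  (d) The property lies in Norhaven, not Cashaven; no defendant resides in Cashaven (they reside in Norhaven, Merdora) — no alternative holds. But the claim is a property claim, and the 'unless' clause therefore excuses the requirement. Condition met.
  → The court has jurisdiction.
The Superior Court of Isten:
  (a) The amount in controversy is USD 36,750, within the 500,000 dollars ceiling, so one alternative holds. The carve-out does not apply: no defendant resides in Isten (they reside in Norhaven, Merdora). Satisfied.
  (b) The amount in controversy is USD 36,750, which meets the USD 10,000 floor. The exception is not triggered, since the operative events occurred in Norhaven, not Cashaven. Condition met.
  (c) The plaintiff resides in Norhaven, which is not Cashaven, so this disjunct is met. And the carve-out is inapplicable — the operative events occurred in Norhaven, not Isten. Met.
  → Every requirement is satisfied — jurisdiction.
The Merdora District Court:
  (a) The plaintiff resides in Norhaven, which is not Merdora. Met.
  (b) No contract (and hence no place of execution) is alleged; the defendants reside as follows — Hollis Quill in Norhaven, Soren Drummond in Merdora — not all in Merdora; no such written consent has been filed — every alternative fails. But the amount in controversy is 36,750 dollars, which meets the $25,000 floor, and the 'unless' clause therefore excuses the requirement. Satisfied.
  (c) Beck Fennick resides in Norhaven, so this disjunct is met. Satisfied.
  (d) The claim is a property claim. However, the amount in controversy is $36,750, which meets the 10,000 dollars floor, so the 'unless' proviso supplies this condition. Condition met.
  → The court has jurisdiction.
The Norhaven District Court:
  (a) The operative events occurred in Norhaven, not Orinen. The proviso offers no rescue either, since the amount in controversy is 36,750 dollars, below the $50,000 floor. Fails.
  (b) The amount in controversy is $36,750, above the USD 15,000 ceiling. Condition not met.
  (c) No defendant is a corporation. However, the operative events occurred in Norhaven, so the 'unless' proviso supplies this condition. Met.
  → The court lacks jurisdiction.
Courts with jurisdiction: the Cashaven Regional Court, the Superior Court of Isten, the Merdora District Court — 3 in total.

3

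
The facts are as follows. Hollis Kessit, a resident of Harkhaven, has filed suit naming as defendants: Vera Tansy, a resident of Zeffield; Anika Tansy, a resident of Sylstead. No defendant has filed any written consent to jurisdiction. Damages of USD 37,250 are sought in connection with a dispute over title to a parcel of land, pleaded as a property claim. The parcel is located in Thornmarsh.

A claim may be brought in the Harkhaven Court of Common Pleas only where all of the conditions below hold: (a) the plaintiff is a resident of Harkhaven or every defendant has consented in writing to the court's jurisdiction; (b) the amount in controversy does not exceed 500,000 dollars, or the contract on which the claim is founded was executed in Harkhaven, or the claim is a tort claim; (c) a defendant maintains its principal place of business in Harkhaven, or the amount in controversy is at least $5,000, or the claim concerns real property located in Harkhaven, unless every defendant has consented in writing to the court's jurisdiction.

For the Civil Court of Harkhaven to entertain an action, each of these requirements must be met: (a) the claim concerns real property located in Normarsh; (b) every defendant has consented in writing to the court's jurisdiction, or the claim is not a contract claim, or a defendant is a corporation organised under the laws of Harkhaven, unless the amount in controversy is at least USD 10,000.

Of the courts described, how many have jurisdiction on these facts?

1

The Harkhaven Court of Common Pleas:
  (a) The plaintiff resides in Harkhaven, so one alternative holds. Satisfied.
  (b) The amount in controversy is $37,250, within the 500,000 dollars ceiling, so one alternative holds. Condition met.
  (c) The amount in controversy is $37,250, which meets the $5,000 floor — that alternative is enough. Met.
  → The court has jurisdiction.
The Civil Court of Harkhaven:
  (a) The property lies in Thornmarsh, not Normarsh. Condition not met.
  (b) The claim is a property claim, not a contract claim, so one alternative holds. Condition met.
  → No jurisdiction.
Courts with jurisdiction: the Harkhaven Court of Common Pleas — 1 in total.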